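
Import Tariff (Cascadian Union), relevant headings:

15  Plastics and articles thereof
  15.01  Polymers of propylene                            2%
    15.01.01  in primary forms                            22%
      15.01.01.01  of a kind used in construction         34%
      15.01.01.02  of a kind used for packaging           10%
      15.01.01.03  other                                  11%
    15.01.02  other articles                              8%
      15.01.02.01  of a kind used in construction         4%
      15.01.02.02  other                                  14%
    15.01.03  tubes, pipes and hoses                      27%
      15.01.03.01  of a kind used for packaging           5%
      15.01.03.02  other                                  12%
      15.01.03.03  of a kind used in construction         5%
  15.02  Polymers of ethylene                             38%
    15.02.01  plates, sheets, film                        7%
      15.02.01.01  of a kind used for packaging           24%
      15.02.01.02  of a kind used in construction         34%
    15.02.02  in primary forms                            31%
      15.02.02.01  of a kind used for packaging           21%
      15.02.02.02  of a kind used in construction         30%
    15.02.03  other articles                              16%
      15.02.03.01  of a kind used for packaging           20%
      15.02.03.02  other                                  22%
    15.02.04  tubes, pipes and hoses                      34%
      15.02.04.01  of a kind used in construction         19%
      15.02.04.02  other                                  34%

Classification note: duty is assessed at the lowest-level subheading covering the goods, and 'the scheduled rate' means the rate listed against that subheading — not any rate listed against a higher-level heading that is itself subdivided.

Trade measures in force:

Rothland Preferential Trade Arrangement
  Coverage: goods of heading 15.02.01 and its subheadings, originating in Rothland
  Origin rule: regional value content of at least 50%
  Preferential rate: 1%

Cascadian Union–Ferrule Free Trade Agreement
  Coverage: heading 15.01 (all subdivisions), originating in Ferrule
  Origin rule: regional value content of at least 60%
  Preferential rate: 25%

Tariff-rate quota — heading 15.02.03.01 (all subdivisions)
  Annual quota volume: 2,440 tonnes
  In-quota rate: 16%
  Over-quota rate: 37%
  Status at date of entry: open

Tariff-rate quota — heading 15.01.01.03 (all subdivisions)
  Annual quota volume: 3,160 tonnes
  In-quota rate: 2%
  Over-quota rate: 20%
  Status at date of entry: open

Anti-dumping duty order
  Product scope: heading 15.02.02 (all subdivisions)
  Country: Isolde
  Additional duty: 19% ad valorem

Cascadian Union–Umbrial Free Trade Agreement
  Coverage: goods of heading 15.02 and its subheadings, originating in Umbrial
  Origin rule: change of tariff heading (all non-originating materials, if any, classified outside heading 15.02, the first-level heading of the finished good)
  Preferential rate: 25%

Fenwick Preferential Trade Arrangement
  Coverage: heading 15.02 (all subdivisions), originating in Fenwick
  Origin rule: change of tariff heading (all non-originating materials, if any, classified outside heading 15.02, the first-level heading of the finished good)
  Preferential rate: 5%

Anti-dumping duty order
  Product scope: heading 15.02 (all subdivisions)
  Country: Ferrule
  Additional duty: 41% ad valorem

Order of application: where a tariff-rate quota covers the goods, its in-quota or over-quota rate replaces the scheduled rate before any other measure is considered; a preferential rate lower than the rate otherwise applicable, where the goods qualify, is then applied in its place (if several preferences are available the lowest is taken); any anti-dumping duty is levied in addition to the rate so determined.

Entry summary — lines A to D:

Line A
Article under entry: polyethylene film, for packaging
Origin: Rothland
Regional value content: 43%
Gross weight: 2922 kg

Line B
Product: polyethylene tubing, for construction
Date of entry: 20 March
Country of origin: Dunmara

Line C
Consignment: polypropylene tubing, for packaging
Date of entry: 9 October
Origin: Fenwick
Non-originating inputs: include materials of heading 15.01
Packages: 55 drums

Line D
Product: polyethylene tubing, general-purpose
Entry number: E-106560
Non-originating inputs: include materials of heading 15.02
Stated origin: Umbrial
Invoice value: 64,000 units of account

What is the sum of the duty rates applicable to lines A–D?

Line A: polyethylene → 15.02; film → 15.02.01; for packaging → 15.02.01.01. Scheduled 24%. Rothland agreement on 15.02.01: RVC < 50%. → 24%.
Line B: polyethylene → 15.02; tubing → 15.02.04; for construction → 15.02.04.01. Scheduled 19%. No special measure applies. → 19%.
Line C: polypropylene → 15.01; tubing → 15.01.03; for packaging → 15.01.03.01. Scheduled 5%. Fenwick agreement on 15.02: 15.01.03.01 not covered. → 5%.
Line D: polyethylene → 15.02; tubing → 15.02.04; general-purpose → 15.02.04.02. Scheduled 34%. Umbrial agreement on 15.02: CTH not met. → 34%.
Sum: 24% + 19% + 5% + 34% = 82%.

82%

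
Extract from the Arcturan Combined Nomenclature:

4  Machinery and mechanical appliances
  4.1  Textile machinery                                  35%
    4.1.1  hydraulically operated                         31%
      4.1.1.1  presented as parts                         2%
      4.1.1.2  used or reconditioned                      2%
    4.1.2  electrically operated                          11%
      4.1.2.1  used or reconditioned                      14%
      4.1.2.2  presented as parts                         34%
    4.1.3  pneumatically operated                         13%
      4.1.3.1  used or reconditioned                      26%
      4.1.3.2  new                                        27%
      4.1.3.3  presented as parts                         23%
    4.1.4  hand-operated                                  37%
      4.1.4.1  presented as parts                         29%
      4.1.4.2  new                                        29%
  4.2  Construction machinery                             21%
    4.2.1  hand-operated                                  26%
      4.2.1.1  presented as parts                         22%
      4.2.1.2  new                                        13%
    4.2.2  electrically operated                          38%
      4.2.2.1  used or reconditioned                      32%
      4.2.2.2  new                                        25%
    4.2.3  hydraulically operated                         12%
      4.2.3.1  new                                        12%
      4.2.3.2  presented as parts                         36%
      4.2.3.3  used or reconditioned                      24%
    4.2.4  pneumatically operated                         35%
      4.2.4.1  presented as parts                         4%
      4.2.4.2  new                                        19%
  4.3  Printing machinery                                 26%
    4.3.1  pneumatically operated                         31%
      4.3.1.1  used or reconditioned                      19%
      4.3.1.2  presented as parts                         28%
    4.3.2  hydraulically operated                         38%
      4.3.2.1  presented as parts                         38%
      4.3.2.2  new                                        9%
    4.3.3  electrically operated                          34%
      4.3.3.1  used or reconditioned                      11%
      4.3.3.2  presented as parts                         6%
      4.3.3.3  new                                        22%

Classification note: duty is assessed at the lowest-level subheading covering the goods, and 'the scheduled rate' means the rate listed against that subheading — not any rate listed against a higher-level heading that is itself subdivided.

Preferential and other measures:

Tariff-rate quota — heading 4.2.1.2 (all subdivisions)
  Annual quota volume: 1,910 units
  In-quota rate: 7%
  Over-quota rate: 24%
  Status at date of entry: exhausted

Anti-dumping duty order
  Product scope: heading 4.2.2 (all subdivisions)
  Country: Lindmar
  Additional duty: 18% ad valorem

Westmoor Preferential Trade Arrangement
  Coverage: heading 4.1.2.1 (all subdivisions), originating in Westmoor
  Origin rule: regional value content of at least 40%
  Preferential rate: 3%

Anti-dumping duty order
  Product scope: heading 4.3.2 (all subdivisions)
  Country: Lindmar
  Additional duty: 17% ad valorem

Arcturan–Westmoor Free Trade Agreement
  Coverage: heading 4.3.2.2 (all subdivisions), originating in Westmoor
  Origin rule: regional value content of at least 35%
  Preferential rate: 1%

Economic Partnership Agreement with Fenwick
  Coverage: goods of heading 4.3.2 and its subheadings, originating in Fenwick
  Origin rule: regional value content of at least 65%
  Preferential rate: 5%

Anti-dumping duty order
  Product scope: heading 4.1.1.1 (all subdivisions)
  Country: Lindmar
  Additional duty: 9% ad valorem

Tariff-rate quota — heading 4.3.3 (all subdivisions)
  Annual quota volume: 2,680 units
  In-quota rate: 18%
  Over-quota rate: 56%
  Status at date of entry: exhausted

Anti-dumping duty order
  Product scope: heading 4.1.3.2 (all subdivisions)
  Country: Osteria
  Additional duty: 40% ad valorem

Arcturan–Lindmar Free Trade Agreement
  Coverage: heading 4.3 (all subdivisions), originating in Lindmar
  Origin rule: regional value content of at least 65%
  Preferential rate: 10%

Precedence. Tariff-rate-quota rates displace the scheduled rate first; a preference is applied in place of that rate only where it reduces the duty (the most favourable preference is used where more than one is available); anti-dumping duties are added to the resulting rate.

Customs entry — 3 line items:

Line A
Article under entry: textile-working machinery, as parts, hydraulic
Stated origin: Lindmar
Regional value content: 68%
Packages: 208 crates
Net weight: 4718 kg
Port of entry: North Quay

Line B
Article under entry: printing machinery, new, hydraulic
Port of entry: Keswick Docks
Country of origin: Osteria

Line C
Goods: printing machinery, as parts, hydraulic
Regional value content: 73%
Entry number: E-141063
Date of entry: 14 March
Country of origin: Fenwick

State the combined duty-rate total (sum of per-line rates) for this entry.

Line A: textile-working → 4.1; hydraulic → 4.1.1; as parts → 4.1.1.1. Scheduled 2%. Lindmar agreement on 4.3: 4.1.1.1 not covered; anti-dumping (Lindmar, 4.1.1.1): +9%; total 2% + 9% = 11%. → 11%.
Line B: printing → 4.3; hydraulic → 4.3.2; new → 4.3.2.2. Scheduled 9%. No special measure applies. → 9%.
Line C: printing → 4.3; hydraulic → 4.3.2; as parts → 4.3.2.1. Scheduled 38%. Fenwick agreement on 4.3.2: RVC ≥ 65% → 5% available; preferential 5%. → 5%.
Sum: 11% + 9% + 5% = 25%.

25%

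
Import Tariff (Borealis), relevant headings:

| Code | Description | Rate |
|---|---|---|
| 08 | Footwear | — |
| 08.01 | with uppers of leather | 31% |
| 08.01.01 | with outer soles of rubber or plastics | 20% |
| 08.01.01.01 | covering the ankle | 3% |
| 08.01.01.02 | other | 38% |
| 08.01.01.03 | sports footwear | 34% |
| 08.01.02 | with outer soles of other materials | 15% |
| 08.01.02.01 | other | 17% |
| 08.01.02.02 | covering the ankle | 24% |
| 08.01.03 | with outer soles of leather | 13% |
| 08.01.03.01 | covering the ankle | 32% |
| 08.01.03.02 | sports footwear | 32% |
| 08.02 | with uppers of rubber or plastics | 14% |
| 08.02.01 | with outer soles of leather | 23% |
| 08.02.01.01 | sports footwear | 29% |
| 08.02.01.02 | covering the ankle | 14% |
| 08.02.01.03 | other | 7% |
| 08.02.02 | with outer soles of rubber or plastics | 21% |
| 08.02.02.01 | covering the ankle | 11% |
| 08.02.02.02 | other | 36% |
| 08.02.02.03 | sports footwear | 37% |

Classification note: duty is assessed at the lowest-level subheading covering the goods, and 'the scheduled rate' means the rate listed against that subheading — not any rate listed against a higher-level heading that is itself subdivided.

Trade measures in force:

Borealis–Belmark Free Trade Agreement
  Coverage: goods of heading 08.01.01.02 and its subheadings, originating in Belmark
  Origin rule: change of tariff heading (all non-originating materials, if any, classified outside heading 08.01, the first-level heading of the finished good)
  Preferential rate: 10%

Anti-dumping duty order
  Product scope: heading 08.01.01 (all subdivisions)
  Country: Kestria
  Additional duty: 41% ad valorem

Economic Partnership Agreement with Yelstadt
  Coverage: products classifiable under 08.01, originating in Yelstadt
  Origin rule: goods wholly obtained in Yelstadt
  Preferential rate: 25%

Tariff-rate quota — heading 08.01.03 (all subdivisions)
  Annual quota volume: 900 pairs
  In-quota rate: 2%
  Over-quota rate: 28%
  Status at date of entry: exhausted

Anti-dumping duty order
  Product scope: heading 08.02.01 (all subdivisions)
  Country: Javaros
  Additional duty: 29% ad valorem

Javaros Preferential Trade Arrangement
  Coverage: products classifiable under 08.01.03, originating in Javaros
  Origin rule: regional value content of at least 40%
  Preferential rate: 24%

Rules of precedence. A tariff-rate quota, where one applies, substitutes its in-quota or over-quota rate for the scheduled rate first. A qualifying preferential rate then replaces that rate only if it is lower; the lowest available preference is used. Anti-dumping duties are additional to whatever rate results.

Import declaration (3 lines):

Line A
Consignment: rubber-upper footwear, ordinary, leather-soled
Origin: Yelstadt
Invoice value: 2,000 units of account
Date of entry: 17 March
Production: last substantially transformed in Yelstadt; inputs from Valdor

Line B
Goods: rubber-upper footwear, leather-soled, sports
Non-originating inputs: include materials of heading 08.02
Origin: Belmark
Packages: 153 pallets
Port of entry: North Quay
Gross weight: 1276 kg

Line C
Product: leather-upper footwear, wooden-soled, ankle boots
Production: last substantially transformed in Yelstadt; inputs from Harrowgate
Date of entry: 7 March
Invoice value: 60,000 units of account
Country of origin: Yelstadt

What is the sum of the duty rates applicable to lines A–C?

60%

Line A: rubber-upper → 08.02; leather-soled → 08.02.01; ordinary → 08.02.01.03. Scheduled 7%. Yelstadt agreement on 08.01: 08.02.01.03 not covered. → 7%.
Line B: rubber-upper → 08.02; leather-soled → 08.02.01; sports → 08.02.01.01. Scheduled 29%. Belmark agreement on 08.01.01.02: 08.02.01.01 not covered. → 29%.
Line C: leather-upper → 08.01; wooden-soled → 08.01.02; ankle boots → 08.01.02.02. Scheduled 24%. Yelstadt agreement on 08.01: not wholly obtained. → 24%.
Sum: 7% + 29% + 24% = 60%.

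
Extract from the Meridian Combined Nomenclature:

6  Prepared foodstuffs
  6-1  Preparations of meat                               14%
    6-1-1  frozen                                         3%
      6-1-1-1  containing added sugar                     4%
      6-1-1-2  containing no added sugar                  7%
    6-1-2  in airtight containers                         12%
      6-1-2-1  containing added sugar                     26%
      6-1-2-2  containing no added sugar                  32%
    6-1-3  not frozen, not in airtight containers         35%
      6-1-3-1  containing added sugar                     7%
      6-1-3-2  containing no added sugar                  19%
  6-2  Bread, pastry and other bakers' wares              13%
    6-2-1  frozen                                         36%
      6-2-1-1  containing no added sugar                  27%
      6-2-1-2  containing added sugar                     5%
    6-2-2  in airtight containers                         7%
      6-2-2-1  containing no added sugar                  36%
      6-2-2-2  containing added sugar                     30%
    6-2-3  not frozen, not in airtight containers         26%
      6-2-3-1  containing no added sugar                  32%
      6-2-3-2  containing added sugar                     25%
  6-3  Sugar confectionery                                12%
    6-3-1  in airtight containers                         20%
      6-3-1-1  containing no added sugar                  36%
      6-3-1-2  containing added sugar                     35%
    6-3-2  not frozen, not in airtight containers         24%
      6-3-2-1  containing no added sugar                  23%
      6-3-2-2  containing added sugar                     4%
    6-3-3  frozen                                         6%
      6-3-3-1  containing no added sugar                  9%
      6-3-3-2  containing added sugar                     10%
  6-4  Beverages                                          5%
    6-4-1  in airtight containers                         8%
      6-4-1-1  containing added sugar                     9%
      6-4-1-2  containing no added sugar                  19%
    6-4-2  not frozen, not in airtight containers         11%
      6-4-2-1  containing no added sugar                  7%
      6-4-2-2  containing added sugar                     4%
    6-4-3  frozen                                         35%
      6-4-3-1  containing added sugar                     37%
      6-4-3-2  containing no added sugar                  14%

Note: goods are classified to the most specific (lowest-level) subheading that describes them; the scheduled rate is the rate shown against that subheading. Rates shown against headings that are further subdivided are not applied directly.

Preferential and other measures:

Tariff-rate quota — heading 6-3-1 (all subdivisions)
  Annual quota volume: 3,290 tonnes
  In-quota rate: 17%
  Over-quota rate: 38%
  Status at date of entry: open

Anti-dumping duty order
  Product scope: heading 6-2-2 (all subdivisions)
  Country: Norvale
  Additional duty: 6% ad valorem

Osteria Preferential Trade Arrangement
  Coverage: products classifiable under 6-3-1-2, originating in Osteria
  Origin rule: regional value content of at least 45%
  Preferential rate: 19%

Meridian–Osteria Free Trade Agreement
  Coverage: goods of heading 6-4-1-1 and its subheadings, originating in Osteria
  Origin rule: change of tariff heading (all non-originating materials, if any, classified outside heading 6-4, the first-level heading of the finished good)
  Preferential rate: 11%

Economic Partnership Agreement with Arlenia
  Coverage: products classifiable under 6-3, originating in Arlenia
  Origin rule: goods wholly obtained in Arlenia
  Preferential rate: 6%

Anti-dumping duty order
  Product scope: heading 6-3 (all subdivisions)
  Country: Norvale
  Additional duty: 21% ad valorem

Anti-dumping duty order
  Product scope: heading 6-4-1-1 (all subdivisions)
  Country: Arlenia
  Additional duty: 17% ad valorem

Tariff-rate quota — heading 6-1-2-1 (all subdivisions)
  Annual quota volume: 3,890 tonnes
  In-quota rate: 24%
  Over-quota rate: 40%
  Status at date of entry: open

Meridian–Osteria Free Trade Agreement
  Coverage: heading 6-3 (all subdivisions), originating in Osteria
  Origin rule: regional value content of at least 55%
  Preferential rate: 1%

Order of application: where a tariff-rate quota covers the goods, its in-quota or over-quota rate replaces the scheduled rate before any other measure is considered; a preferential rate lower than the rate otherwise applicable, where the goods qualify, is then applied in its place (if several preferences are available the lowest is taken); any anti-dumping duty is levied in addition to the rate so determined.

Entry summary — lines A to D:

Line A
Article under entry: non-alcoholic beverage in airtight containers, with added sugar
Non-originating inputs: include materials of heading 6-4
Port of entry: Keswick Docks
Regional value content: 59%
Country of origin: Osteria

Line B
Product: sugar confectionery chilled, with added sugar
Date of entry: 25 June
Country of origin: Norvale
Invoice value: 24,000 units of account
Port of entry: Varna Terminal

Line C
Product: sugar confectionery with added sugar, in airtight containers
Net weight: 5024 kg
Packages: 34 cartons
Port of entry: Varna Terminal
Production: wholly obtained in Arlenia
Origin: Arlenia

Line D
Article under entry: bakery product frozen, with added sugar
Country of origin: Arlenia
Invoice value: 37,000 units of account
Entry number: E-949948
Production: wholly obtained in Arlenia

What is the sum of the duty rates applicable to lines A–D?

45%

Line A: non-alcoholic beverage → 6-4; in airtight containers → 6-4-1; with added sugar → 6-4-1-1. Scheduled 9%. Osteria agreement on 6-3-1-2: 6-4-1-1 not covered; Osteria agreement on 6-4-1-1: CTH not met; Osteria agreement on 6-3: 6-4-1-1 not covered. → 9%.
Line B: sugar confectionery → 6-3; chilled → 6-3-2; with added sugar → 6-3-2-2. Scheduled 4%. anti-dumping (Norvale, 6-3): +21%; total 4% + 21% = 25%. → 25%.
Line C: sugar confectionery → 6-3; in airtight containers → 6-3-1; with added sugar → 6-3-1-2. Scheduled 35%. quota on 6-3-1 open → in-quota 17%; Arlenia agreement on 6-3: wholly obtained → 6% available; preferential 6%. → 6%.
Line D: bakery product → 6-2; frozen → 6-2-1; with added sugar → 6-2-1-2. Scheduled 5%. Arlenia agreement on 6-3: 6-2-1-2 not covered. → 5%.
Sum: 9% + 25% + 6% + 5% = 45%.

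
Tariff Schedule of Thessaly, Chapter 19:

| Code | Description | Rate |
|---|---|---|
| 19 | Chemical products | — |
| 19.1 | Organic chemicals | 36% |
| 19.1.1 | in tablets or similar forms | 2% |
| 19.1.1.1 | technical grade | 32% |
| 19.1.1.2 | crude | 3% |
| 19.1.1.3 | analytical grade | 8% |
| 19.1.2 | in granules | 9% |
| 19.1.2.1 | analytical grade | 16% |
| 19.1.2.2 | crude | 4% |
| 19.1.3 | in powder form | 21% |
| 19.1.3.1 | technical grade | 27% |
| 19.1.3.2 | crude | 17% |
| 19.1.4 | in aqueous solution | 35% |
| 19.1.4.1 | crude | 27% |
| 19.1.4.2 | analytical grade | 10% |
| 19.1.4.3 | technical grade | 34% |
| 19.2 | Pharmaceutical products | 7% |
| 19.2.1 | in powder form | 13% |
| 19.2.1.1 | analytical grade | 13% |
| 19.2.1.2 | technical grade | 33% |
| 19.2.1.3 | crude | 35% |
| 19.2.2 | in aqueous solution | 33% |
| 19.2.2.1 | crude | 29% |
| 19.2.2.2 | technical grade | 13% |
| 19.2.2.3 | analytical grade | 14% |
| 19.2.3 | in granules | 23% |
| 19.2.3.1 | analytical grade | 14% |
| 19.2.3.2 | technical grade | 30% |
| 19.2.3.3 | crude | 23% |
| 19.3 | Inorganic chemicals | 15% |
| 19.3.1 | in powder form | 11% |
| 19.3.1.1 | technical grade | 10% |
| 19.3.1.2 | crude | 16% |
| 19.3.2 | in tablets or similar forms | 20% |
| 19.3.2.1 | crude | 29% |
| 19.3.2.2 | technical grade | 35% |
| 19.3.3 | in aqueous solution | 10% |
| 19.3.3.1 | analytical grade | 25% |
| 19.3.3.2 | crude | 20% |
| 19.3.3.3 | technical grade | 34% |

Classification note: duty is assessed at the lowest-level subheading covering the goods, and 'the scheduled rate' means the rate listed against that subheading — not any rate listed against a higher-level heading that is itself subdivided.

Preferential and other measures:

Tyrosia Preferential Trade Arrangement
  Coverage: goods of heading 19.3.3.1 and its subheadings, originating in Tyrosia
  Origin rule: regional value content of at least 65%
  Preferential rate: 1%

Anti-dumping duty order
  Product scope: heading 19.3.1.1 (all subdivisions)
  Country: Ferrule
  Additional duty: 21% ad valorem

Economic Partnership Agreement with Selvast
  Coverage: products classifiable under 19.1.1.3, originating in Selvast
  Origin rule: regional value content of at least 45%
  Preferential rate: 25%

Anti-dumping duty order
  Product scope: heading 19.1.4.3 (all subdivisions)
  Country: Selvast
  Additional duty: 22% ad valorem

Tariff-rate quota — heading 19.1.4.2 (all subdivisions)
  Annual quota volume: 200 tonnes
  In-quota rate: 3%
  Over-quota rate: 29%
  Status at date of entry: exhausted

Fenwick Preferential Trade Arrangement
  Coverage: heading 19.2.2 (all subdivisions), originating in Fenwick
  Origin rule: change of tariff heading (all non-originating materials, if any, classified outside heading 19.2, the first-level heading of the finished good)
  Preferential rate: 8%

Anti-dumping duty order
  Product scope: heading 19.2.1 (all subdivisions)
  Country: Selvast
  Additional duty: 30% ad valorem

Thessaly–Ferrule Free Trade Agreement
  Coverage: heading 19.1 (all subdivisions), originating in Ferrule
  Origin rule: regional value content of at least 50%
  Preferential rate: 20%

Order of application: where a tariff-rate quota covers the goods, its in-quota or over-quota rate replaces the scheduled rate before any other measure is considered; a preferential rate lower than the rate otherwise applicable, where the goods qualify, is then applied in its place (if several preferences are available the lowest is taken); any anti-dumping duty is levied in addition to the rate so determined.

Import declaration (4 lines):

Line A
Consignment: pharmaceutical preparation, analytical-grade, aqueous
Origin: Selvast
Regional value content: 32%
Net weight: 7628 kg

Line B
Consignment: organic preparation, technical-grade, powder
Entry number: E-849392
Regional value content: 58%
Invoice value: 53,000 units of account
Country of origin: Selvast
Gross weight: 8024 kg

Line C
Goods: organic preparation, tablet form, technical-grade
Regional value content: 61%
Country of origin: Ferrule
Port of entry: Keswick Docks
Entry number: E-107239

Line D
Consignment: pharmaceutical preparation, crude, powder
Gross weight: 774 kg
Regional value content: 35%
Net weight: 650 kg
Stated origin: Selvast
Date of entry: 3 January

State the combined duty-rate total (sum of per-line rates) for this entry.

126%

Line A: pharmaceutical → 19.2; aqueous → 19.2.2; analytical-grade → 19.2.2.3. Scheduled 14%. Selvast agreement on 19.1.1.3: 19.2.2.3 not covered. → 14%.
Line B: organic → 19.1; powder → 19.1.3; technical-grade → 19.1.3.1. Scheduled 27%. Selvast agreement on 19.1.1.3: 19.1.3.1 not covered. → 27%.
Line C: organic → 19.1; tablet form → 19.1.1; technical-grade → 19.1.1.1. Scheduled 32%. Ferrule agreement on 19.1: RVC ≥ 50% → 20% available; preferential 20%. → 20%.
Line D: pharmaceutical → 19.2; powder → 19.2.1; crude → 19.2.1.3. Scheduled 35%. Selvast agreement on 19.1.1.3: 19.2.1.3 not covered; anti-dumping (Selvast, 19.2.1): +30%; total 35% + 30% = 65%. → 65%.
Sum: 14% + 27% + 20% + 65% = 126%.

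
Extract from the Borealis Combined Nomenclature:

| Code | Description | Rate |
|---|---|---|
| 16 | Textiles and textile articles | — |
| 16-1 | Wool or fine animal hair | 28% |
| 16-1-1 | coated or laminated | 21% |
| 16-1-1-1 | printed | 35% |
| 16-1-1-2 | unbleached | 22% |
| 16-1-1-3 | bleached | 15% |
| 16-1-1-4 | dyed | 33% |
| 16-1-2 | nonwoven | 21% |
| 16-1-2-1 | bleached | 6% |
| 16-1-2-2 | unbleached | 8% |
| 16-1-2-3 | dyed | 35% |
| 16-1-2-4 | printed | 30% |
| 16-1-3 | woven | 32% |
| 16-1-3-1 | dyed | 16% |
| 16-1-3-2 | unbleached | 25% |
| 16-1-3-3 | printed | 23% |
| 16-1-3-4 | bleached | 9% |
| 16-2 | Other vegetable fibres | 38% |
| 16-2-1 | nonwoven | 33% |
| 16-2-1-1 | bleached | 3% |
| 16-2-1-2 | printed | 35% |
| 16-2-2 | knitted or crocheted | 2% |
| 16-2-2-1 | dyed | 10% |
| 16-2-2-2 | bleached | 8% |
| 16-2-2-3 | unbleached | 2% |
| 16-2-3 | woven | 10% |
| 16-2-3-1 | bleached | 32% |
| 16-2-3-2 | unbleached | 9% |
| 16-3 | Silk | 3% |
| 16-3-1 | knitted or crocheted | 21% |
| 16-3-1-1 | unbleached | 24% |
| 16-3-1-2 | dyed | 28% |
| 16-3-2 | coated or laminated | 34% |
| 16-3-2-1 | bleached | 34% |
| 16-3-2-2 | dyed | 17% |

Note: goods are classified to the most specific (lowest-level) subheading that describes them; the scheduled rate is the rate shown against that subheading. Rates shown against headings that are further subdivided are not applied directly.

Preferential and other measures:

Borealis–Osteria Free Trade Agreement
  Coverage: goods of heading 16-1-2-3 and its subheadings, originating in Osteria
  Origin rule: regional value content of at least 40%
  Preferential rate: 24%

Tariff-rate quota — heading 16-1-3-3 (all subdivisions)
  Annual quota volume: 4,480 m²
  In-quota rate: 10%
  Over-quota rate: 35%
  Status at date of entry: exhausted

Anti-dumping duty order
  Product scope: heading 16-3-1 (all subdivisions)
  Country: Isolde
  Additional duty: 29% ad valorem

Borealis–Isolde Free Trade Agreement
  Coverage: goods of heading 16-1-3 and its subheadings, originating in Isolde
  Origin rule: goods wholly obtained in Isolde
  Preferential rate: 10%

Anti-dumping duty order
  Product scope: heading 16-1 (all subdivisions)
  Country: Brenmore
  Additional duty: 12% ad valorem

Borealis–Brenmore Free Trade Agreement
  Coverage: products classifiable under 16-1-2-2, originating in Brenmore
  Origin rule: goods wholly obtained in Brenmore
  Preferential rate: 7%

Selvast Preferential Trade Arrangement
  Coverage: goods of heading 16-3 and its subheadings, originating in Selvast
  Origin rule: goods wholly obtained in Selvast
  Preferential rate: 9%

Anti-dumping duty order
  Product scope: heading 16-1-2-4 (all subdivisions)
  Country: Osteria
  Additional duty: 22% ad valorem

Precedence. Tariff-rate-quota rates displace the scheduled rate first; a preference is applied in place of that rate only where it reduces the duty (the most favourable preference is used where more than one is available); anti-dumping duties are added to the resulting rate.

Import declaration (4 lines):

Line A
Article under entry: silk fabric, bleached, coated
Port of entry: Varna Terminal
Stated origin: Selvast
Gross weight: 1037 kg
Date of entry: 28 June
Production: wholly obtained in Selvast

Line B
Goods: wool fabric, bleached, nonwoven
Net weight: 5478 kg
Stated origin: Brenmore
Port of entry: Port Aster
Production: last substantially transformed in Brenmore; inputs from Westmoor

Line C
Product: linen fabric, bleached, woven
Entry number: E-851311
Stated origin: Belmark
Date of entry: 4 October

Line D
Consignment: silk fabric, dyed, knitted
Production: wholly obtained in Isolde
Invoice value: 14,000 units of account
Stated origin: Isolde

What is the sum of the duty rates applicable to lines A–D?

116%

Line A: silk → 16-3; coated → 16-3-2; bleached → 16-3-2-1. Scheduled 34%. Selvast agreement on 16-3: wholly obtained → 9% available; preferential 9%. → 9%.
Line B: wool → 16-1; nonwoven → 16-1-2; bleached → 16-1-2-1. Scheduled 6%. Brenmore agreement on 16-1-2-2: 16-1-2-1 not covered; anti-dumping (Brenmore, 16-1): +12%; total 6% + 12% = 18%. → 18%.
Line C: linen → 16-2; woven → 16-2-3; bleached → 16-2-3-1. Scheduled 32%. No special measure applies. → 32%.
Line D: silk → 16-3; knitted → 16-3-1; dyed → 16-3-1-2. Scheduled 28%. Isolde agreement on 16-1-3: 16-3-1-2 not covered; anti-dumping (Isolde, 16-3-1): +29%; total 28% + 29% = 57%. → 57%.
Sum: 9% + 18% + 32% + 57% = 116%.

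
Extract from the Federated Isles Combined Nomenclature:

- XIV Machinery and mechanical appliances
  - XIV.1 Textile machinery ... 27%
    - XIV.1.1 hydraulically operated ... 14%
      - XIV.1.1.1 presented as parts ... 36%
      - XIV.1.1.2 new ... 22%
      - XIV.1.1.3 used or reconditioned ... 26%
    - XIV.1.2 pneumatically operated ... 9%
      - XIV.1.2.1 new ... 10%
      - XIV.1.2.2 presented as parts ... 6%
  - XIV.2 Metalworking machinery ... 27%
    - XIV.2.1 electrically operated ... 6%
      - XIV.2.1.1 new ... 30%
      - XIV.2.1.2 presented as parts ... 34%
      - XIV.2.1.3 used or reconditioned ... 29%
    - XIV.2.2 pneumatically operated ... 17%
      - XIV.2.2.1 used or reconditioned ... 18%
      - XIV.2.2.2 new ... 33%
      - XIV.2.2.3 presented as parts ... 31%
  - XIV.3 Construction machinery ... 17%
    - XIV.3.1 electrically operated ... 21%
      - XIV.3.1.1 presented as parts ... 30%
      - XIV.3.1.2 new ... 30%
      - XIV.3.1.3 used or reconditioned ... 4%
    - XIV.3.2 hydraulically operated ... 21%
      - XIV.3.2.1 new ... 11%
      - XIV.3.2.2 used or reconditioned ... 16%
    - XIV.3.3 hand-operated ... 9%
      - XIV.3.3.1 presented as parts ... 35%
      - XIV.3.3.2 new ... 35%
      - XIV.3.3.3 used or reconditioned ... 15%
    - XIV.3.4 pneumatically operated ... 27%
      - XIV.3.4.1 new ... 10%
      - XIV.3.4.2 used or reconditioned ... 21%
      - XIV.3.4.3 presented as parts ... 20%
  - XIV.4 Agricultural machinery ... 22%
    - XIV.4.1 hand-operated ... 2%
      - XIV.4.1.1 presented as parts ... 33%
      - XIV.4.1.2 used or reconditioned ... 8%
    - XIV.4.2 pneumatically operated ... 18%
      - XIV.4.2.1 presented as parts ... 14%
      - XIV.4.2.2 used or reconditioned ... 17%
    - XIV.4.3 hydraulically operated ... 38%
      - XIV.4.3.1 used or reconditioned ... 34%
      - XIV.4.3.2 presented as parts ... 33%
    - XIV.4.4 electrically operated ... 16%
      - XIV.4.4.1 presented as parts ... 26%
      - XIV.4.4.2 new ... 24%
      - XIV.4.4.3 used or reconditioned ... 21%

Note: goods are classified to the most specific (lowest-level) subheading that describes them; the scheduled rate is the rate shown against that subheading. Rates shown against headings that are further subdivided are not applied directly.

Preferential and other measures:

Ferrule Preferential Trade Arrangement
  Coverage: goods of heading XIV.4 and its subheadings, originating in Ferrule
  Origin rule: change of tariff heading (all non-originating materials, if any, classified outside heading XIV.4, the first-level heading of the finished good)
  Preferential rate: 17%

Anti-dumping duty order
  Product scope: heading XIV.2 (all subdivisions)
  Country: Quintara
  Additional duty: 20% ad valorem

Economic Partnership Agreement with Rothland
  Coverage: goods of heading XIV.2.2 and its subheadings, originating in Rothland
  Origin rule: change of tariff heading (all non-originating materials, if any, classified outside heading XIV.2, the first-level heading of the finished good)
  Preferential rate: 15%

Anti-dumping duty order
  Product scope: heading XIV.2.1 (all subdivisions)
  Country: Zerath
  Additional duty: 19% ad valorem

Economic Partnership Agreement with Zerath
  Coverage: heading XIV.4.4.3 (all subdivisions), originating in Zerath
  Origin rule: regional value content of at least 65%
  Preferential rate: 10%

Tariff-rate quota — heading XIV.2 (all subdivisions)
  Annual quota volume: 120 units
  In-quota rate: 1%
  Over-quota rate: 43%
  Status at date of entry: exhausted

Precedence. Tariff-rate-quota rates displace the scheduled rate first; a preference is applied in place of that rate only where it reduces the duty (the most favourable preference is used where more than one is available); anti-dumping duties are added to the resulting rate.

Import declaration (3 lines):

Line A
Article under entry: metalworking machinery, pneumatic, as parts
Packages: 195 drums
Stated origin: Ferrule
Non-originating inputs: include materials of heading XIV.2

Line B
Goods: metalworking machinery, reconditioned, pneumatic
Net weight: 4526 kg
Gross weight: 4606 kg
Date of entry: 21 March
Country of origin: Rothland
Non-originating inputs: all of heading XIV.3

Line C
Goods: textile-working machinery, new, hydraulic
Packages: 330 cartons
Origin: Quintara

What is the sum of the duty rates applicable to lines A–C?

80%

Line A: metalworking → XIV.2; pneumatic → XIV.2.2; as parts → XIV.2.2.3. Scheduled 31%. quota on XIV.2 exhausted → over-quota 43%; Ferrule agreement on XIV.4: XIV.2.2.3 not covered. → 43%.
Line B: metalworking → XIV.2; pneumatic → XIV.2.2; reconditioned → XIV.2.2.1. Scheduled 18%. quota on XIV.2 exhausted → over-quota 43%; Rothland agreement on XIV.2.2: CTH met → 15% available; preferential 15%. → 15%.
Line C: textile-working → XIV.1; hydraulic → XIV.1.1; new → XIV.1.1.2. Scheduled 22%. No special measure applies. → 22%.
Sum: 43% + 15% + 22% = 80%.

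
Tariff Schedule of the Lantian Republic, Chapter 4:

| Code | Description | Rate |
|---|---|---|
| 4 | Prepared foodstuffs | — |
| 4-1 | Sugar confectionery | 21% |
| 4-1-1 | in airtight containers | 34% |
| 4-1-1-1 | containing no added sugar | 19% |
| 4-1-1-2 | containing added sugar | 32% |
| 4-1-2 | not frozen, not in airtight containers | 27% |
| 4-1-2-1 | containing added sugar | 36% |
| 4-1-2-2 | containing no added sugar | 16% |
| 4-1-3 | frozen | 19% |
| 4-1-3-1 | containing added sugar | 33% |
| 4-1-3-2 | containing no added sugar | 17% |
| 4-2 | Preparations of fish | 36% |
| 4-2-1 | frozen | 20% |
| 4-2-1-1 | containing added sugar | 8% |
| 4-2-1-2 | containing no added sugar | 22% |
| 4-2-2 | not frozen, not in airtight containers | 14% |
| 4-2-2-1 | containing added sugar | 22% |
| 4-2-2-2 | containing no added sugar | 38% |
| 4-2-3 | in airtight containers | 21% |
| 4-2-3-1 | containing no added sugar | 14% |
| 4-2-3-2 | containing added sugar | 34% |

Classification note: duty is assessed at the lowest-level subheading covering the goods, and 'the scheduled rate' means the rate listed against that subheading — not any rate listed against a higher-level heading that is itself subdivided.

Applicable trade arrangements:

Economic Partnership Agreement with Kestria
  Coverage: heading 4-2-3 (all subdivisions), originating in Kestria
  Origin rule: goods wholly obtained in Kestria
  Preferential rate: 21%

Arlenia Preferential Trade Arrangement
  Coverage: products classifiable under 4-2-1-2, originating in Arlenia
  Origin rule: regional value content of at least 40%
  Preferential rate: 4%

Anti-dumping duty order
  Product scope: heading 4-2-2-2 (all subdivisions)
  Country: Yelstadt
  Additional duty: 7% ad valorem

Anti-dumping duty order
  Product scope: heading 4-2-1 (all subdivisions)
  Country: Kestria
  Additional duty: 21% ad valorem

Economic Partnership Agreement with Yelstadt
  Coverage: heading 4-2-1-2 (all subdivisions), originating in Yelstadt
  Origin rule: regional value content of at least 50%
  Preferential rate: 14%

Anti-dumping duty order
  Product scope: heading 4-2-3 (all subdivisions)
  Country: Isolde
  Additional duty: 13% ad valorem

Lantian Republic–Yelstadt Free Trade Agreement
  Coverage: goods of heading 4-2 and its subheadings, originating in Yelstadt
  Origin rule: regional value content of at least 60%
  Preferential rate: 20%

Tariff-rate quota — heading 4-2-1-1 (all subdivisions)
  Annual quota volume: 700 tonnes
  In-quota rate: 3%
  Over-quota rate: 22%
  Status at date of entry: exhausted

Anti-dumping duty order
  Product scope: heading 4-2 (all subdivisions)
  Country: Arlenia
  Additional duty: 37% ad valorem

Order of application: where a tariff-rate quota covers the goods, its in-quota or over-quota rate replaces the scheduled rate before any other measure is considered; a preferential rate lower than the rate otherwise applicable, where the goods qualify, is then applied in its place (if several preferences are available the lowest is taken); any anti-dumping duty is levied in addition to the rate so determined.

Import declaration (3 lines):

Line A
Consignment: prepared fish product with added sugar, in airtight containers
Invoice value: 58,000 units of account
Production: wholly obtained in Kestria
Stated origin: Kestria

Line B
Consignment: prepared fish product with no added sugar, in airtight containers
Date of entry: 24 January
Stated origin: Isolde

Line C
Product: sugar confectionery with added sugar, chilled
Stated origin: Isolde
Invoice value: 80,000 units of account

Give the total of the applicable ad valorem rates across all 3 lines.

Line A: prepared fish product → 4-2; in airtight containers → 4-2-3; with added sugar → 4-2-3-2. Scheduled 34%. Kestria agreement on 4-2-3: wholly obtained → 21% available; preferential 21%. → 21%.
Line B: prepared fish product → 4-2; in airtight containers → 4-2-3; with no added sugar → 4-2-3-1. Scheduled 14%. anti-dumping (Isolde, 4-2-3): +13%; total 14% + 13% = 27%. → 27%.
Line C: sugar confectionery → 4-1; chilled → 4-1-2; with added sugar → 4-1-2-1. Scheduled 36%. No special measure applies. → 36%.
Sum: 21% + 27% + 36% = 84%.

84%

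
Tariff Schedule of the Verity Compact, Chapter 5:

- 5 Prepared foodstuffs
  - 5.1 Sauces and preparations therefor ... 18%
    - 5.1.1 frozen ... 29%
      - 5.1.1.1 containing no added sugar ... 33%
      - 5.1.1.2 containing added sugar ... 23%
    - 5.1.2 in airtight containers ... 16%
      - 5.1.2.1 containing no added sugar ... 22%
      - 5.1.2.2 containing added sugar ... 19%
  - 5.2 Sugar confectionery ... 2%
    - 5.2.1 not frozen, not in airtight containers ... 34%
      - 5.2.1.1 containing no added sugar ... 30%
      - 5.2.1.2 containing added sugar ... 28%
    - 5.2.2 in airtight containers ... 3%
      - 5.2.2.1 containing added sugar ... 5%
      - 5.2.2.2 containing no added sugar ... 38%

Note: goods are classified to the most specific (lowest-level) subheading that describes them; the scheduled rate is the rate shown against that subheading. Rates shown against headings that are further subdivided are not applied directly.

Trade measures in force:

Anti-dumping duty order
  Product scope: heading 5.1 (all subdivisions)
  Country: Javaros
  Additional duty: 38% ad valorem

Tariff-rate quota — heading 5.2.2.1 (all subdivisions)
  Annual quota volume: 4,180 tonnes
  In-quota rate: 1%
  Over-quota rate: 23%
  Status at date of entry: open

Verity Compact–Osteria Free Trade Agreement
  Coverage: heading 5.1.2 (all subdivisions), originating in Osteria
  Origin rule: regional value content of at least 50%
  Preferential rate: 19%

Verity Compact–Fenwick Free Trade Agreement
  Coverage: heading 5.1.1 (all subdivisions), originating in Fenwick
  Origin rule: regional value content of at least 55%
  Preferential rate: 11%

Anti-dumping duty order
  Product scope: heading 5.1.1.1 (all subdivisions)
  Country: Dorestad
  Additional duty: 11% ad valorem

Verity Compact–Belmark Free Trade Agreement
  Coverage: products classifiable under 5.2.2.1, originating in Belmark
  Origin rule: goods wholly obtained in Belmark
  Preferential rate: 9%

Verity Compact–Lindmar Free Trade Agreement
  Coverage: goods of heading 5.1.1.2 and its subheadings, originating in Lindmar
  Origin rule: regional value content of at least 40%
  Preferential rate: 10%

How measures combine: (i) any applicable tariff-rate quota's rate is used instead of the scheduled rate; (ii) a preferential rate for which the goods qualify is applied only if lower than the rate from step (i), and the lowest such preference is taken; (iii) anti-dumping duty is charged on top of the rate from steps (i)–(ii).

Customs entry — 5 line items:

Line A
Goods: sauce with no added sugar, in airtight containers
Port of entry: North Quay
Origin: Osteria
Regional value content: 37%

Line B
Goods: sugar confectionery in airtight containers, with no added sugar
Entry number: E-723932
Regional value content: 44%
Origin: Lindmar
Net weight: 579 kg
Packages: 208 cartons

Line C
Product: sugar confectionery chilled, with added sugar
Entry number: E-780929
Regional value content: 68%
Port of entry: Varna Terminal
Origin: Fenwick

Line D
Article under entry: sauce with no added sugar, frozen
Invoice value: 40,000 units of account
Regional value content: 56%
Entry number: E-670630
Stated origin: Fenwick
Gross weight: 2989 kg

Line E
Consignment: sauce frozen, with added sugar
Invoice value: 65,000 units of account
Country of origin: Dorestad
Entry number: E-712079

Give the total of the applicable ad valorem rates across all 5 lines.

Line A: sauce → 5.1; in airtight containers → 5.1.2; with no added sugar → 5.1.2.1. Scheduled 22%. Osteria agreement on 5.1.2: RVC < 50%. → 22%.
Line B: sugar confectionery → 5.2; in airtight containers → 5.2.2; with no added sugar → 5.2.2.2. Scheduled 38%. Lindmar agreement on 5.1.1.2: 5.2.2.2 not covered. → 38%.
Line C: sugar confectionery → 5.2; chilled → 5.2.1; with added sugar → 5.2.1.2. Scheduled 28%. Fenwick agreement on 5.1.1: 5.2.1.2 not covered. → 28%.
Line D: sauce → 5.1; frozen → 5.1.1; with no added sugar → 5.1.1.1. Scheduled 33%. Fenwick agreement on 5.1.1: RVC ≥ 55% → 11% available; preferential 11%. → 11%.
Line E: sauce → 5.1; frozen → 5.1.1; with added sugar → 5.1.1.2. Scheduled 23%. No special measure applies. → 23%.
Sum: 22% + 38% + 28% + 11% + 23% = 122%.

122%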